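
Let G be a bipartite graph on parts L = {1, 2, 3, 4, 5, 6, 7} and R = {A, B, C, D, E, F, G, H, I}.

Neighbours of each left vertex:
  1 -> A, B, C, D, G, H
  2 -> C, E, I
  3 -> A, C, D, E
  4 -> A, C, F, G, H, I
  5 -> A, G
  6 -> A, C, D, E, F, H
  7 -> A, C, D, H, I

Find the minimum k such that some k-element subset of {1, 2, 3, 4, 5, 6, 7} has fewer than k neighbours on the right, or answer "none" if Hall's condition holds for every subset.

none

A matching saturating every left vertex exists, for instance 1→B, 2→I, 3→C, 4→H, 5→G, 6→E, 7→A.
By Hall's marriage theorem, this means |N(S)| ≥ |S| for every subset S, so no violating subset exists.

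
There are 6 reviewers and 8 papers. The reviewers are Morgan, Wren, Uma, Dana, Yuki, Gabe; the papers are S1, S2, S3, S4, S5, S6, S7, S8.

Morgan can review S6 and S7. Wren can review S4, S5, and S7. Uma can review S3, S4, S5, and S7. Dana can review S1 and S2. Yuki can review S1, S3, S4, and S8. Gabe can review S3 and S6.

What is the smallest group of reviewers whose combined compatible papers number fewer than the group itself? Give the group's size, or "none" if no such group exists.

A matching saturating every reviewer exists, for instance Morgan→S7, Wren→S5, Uma→S4, Dana→S2, Yuki→S3, Gabe→S6.
By Hall's marriage theorem, this means |N(S)| ≥ |S| for every subset S, so no violating subset exists.

none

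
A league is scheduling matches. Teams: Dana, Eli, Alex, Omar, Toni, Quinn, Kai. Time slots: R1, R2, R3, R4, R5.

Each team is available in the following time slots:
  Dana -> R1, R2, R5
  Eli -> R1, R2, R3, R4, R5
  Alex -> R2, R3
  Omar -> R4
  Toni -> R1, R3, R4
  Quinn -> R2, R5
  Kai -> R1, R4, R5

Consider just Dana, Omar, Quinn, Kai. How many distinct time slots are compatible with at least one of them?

The union of neighbours of {Dana, Omar, Quinn, Kai} is {R1, R2, R4, R5}, which has 4 elements.
Since |N(S)| = 4 ≥ |S| = 4, Hall's condition holds for this subset.

4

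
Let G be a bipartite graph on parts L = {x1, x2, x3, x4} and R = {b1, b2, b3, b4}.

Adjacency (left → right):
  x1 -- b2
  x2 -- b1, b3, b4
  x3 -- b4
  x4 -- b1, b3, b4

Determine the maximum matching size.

4

A valid assignment of size 4: x1-b2, x2-b1, x3-b4, x4-b3.
This saturates every left vertex, so 4 is the maximum.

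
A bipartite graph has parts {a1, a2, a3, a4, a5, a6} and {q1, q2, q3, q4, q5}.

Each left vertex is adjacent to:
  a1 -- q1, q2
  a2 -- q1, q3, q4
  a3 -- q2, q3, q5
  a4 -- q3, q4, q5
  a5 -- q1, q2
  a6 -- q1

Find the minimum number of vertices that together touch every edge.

5

The 5 edges a1–q1, a2–q3, a3–q5, a4–q4, a5–q2 form a matching, so any vertex cover needs at least 5 vertices (one per matched edge).
Conversely {a2, a3, a4, q1, q2} meets every edge and has exactly 5 vertices, so 5 is optimal.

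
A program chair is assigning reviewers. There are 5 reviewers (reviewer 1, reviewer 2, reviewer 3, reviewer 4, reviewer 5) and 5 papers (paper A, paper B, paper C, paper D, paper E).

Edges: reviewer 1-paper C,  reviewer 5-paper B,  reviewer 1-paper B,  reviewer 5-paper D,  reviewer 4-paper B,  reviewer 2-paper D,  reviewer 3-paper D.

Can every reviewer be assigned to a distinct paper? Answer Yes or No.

The set {reviewer 2, reviewer 3, reviewer 4, reviewer 5} has only 2 neighbours ({paper B, paper D}), so by Hall's theorem at most 3 of the 5 reviewers can be matched.
Hence no matching covers every reviewer.

No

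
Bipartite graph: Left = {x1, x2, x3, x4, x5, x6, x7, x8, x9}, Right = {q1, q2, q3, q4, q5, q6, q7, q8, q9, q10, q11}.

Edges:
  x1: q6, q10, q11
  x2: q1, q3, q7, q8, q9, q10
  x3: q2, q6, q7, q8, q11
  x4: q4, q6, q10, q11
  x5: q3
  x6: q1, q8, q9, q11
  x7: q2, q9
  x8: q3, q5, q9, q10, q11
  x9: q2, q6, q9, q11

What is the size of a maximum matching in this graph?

A valid assignment of size 9: x1→q10, x2→q9, x3→q7, x4→q6, x5→q3, x6→q8, x7→q2, x8→q5, x9→q11.
This saturates every left vertex, so 9 is the maximum.

9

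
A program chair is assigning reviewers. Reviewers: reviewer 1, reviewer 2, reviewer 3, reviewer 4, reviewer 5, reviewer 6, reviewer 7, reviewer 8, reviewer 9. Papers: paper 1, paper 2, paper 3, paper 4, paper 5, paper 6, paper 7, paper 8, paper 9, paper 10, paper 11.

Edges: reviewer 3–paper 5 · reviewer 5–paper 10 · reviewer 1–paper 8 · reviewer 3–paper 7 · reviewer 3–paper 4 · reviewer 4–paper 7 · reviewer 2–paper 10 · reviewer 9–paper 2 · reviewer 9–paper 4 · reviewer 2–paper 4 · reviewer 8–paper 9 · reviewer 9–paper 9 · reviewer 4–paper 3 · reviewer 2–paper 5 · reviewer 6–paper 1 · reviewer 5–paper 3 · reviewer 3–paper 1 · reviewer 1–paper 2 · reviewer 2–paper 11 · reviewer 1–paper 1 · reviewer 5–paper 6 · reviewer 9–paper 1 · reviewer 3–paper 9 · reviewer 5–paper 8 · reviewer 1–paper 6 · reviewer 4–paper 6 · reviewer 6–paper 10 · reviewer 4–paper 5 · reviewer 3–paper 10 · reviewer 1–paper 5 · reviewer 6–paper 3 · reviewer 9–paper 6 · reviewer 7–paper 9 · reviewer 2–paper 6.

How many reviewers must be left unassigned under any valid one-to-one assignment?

1

A valid assignment of size 8: reviewer 1→paper 6, reviewer 2→paper 5, reviewer 3→paper 4, reviewer 4→paper 7, reviewer 5→paper 10, reviewer 6→paper 1, reviewer 7→paper 9, reviewer 9→paper 2.
The set {reviewer 7, reviewer 8} has only 1 neighbour ({paper 9}), so by Hall's theorem at most 8 of the 9 reviewers can be matched.
That matches 8 of the 9, leaving 1 unmatched; no matching can do better.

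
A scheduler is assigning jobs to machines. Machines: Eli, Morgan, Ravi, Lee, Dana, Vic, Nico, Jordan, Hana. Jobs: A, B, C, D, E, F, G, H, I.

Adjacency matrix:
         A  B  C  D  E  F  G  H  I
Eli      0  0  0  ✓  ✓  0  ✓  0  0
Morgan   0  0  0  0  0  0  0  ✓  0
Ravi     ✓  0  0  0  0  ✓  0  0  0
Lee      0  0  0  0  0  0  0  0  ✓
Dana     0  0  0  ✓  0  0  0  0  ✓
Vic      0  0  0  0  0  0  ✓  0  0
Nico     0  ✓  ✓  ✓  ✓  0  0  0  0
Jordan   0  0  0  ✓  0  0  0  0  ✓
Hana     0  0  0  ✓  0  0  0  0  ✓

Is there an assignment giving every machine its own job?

The set {Lee, Dana, Jordan, Hana} has only 2 neighbours ({D, I}), so by Hall's theorem at most 7 of the 9 machines can be matched.
Hence no matching covers every machine.

No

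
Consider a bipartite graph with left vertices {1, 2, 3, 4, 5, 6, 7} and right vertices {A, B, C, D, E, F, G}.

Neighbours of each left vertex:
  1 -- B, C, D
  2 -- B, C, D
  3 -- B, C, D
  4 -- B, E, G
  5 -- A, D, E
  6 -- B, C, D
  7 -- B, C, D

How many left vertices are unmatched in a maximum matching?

2

For example, pair 1–D, 2–C, 3–B, 4–G, 5–E.
The set {1, 2, 3, 6, 7} has only 3 neighbours ({B, C, D}), so by Hall's theorem at most 5 of the 7 left vertices can be matched.
That matches 5 of the 7, leaving 2 unmatched; no matching can do better.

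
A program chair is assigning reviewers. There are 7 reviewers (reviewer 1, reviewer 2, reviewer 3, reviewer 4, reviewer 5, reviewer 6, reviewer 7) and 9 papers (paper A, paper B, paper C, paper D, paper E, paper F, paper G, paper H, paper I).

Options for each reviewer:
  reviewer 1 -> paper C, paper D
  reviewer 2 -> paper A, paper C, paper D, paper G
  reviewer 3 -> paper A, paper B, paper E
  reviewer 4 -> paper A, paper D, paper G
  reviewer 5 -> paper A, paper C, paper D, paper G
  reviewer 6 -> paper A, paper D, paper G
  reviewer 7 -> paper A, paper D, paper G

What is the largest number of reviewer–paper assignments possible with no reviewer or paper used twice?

A valid assignment of size 5: reviewer 1-paper C, reviewer 2-paper G, reviewer 3-paper E, reviewer 4-paper A, reviewer 5-paper D.
The set {reviewer 1, reviewer 2, reviewer 4, reviewer 5, reviewer 6, reviewer 7} has only 4 neighbours ({paper A, paper C, paper D, paper G}), so by Hall's theorem at most 5 of the 7 reviewers can be matched.

5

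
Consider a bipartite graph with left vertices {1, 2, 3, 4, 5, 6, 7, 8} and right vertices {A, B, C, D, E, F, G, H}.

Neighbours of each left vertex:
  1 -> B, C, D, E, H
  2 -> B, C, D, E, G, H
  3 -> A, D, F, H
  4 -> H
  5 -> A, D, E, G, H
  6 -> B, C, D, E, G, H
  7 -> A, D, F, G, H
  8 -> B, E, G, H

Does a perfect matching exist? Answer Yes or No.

For example, pair 1–C, 2–G, 3–F, 4–H, 5–E, 6–D, 7–A, 8–B.
All 8 left vertices are covered.

Yes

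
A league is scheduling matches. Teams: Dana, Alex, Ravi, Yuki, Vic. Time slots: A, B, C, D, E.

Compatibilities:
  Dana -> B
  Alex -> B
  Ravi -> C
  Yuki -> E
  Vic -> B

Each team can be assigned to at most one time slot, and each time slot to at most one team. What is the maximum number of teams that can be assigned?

A valid assignment of size 3: Dana→B, Ravi→C, Yuki→E.
The set {Dana, Alex, Vic} has only 1 neighbour ({B}), so by Hall's theorem at most 3 of the 5 teams can be matched.

3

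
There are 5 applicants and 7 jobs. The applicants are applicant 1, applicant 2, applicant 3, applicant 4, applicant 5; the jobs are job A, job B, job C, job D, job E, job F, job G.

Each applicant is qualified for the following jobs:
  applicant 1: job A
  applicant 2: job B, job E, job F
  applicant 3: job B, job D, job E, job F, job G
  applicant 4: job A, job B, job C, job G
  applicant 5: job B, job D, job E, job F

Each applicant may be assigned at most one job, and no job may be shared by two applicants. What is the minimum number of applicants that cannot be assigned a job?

One maximum matching: applicant 1→job A, applicant 2→job E, applicant 3→job D, applicant 4→job G, applicant 5→job F.
All 5 applicants are matched, so no larger matching exists.
That matches 5 of the 5, leaving 0 unmatched; no matching can do better.

0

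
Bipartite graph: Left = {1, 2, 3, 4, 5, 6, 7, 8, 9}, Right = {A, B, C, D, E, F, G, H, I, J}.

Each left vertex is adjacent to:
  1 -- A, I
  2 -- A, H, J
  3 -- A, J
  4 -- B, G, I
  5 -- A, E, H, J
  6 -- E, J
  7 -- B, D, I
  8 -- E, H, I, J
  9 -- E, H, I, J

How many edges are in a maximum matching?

A valid assignment of size 7: 1-I, 2-H, 3-A, 4-G, 5-J, 6-E, 7-B.
The set {1, 2, 3, 5, 6, 8, 9} has only 5 neighbours ({A, E, H, I, J}), so by Hall's theorem at most 7 of the 9 left vertices can be matched.

7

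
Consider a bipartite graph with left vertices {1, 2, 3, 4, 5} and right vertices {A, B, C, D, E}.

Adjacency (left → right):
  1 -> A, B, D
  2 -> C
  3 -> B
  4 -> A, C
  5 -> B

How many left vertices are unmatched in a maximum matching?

For example, pair 1–D, 2–C, 3–B, 4–A.
The set {3, 5} has only 1 neighbour ({B}), so by Hall's theorem at most 4 of the 5 left vertices can be matched.
That matches 4 of the 5, leaving 1 unmatched; no matching can do better.

1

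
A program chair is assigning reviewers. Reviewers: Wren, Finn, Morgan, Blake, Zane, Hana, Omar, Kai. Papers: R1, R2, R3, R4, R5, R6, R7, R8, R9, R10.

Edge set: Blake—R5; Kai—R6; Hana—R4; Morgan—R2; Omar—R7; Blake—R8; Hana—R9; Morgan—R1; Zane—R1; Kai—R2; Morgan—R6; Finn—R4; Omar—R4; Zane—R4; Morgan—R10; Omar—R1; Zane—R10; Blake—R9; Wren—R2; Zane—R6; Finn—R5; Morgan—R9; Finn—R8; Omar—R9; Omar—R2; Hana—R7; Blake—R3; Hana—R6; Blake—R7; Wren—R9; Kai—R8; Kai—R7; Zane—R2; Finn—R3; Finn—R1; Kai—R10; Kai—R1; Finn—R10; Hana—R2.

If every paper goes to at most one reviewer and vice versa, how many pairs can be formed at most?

8

For example, pair Wren-R2, Finn-R3, Morgan-R1, Blake-R5, Zane-R10, Hana-R9, Omar-R4, Kai-R6.
This saturates every reviewer, so 8 is the maximum.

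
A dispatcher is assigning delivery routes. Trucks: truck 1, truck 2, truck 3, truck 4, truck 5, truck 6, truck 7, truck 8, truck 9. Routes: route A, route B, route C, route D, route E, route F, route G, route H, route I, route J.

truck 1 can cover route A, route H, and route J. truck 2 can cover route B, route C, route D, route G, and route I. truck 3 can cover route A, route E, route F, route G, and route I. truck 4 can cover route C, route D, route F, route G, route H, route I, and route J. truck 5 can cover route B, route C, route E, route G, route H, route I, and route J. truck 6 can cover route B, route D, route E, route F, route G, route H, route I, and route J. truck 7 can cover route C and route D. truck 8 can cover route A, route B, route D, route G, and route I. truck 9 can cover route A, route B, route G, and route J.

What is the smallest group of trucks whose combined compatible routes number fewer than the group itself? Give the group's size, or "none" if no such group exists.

none

A matching saturating every truck exists, for instance truck 1→route A, truck 2→route D, truck 3→route I, truck 4→route H, truck 5→route E, truck 6→route J, truck 7→route C, truck 8→route G, truck 9→route B.
By Hall's marriage theorem, this means |N(S)| ≥ |S| for every subset S, so no violating subset exists.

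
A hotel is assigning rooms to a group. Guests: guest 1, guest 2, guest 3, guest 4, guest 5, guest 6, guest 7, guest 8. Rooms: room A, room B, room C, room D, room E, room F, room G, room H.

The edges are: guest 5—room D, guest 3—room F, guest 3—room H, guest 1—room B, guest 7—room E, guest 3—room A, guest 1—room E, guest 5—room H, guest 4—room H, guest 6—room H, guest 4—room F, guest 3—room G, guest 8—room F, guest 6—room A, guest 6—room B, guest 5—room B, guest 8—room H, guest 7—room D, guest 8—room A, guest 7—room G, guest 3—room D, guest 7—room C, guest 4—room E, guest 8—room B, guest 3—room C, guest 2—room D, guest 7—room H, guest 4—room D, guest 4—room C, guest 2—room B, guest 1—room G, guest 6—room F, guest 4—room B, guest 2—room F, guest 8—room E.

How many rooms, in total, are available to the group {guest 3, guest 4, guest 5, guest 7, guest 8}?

The union of neighbours of {guest 3, guest 4, guest 5, guest 7, guest 8} is {room A, room B, room C, room D, room E, room F, room G, room H}, which has 8 elements.
Since |N(S)| = 8 ≥ |S| = 5, Hall's condition holds for this subset.

8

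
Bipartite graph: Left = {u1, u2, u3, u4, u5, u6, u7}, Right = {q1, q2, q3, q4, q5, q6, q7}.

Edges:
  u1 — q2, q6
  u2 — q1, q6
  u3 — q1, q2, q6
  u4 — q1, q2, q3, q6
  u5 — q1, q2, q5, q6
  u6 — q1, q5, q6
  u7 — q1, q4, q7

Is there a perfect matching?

The set {u1, u2, u3, u5, u6} has only 4 neighbours ({q1, q2, q5, q6}), so by Hall's theorem at most 6 of the 7 left vertices can be matched.
Hence no matching covers every left vertex.

No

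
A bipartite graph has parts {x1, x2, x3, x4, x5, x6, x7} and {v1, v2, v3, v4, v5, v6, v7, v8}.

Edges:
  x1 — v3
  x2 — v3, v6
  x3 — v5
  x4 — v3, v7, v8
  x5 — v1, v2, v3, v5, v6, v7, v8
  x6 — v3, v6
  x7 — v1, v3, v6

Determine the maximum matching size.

A valid assignment of size 6: x1–v3, x2–v6, x3–v5, x4–v7, x5–v8, x7–v1.
The set {x1, x2, x6} has only 2 neighbours ({v3, v6}), so by Hall's theorem at most 6 of the 7 left vertices can be matched.

6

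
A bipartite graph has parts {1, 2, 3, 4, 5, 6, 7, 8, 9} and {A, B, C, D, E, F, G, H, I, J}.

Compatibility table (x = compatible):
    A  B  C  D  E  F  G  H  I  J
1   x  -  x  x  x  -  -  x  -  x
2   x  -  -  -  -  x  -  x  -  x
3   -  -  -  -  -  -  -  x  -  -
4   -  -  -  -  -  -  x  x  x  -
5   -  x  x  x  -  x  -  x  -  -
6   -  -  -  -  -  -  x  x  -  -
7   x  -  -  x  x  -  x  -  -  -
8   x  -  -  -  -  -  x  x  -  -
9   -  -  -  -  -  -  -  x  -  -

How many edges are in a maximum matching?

8

For example, pair 1-J, 2-F, 3-H, 4-I, 5-B, 6-G, 7-E, 8-A.
The set {3, 9} has only 1 neighbour ({H}), so by Hall's theorem at most 8 of the 9 left vertices can be matched.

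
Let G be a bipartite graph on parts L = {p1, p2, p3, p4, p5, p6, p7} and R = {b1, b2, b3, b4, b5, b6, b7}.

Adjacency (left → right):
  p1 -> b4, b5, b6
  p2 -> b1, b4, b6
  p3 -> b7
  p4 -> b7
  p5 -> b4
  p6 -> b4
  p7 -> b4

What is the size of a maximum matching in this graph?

For example, pair p1-b5, p2-b6, p3-b7, p5-b4.
The set {p3, p4, p5, p6, p7} has only 2 neighbours ({b4, b7}), so by Hall's theorem at most 4 of the 7 left vertices can be matched.

4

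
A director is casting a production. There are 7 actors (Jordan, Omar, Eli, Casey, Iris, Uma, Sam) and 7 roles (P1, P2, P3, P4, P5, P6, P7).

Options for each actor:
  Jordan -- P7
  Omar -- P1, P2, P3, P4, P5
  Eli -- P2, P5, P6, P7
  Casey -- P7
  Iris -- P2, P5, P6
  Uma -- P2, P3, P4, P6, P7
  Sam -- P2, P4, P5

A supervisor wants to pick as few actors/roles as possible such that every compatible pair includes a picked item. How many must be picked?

6

{Omar, Eli, Iris, Uma, Sam, P7} is a vertex cover of size 6: every edge has an endpoint in this set.
No smaller cover exists because Jordan–P7, Omar–P1, Eli–P2, Iris–P6, Uma–P3, Sam–P5 is a matching of size 6, and a cover must include an endpoint of each of these disjoint edges (König's theorem).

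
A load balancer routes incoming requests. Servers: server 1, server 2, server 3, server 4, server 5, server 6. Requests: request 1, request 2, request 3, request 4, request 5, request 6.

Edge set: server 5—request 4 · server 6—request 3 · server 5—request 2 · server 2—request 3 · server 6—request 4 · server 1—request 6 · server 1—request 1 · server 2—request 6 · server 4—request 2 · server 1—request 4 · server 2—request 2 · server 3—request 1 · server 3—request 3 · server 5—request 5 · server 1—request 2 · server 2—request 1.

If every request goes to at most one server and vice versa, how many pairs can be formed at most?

6

A valid assignment of size 6: server 1-request 6, server 2-request 3, server 3-request 1, server 4-request 2, server 5-request 5, server 6-request 4.
All 6 servers are matched, so no larger matching exists.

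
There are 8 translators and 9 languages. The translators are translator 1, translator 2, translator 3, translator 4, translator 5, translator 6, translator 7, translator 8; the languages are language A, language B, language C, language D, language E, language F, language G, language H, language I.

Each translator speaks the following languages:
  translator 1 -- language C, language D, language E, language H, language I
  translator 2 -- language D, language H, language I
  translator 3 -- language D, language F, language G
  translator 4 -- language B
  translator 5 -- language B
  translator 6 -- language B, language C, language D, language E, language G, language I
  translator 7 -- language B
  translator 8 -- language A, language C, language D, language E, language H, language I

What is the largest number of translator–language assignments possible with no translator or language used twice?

One maximum matching: translator 1-language I, translator 2-language H, translator 3-language F, translator 4-language B, translator 6-language G, translator 8-language D.
The set {translator 4, translator 5, translator 7} has only 1 neighbour ({language B}), so by Hall's theorem at most 6 of the 8 translators can be matched.

6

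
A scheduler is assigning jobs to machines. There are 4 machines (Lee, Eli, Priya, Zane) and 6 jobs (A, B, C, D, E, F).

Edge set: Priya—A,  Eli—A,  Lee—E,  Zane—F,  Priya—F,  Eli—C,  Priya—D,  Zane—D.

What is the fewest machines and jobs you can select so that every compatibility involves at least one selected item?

4

The 4 edges Lee–E, Eli–C, Priya–D, Zane–F form a matching, so any vertex cover needs at least 4 vertices (one per matched edge).
Conversely {Lee, Eli, Priya, Zane} meets every edge and has exactly 4 vertices, so 4 is optimal.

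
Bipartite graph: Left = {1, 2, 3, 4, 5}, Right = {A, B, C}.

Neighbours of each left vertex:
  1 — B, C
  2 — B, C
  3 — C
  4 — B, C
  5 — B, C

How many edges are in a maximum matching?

For example, pair 1-C, 2-B.
The set {1, 2, 3, 4, 5} has only 2 neighbours ({B, C}), so by Hall's theorem at most 2 of the 5 left vertices can be matched.

2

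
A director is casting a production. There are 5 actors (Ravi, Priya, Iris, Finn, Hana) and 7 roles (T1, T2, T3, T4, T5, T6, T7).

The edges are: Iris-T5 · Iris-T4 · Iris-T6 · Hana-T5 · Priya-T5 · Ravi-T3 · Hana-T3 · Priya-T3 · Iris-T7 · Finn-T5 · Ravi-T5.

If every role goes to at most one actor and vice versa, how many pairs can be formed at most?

3

One maximum matching: Ravi–T3, Priya–T5, Iris–T7.
The set {Ravi, Priya, Finn, Hana} has only 2 neighbours ({T3, T5}), so by Hall's theorem at most 3 of the 5 actors can be matched.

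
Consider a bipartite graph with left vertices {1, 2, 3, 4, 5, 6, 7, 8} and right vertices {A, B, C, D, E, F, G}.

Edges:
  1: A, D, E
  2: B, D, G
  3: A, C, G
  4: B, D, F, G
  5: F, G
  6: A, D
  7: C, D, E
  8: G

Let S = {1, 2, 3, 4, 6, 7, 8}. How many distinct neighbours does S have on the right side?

7

The union of neighbours of {1, 2, 3, 4, 6, 7, 8} is {A, B, C, D, E, F, G}, which has 7 elements.
Since |N(S)| = 7 ≥ |S| = 7, Hall's condition holds for this subset.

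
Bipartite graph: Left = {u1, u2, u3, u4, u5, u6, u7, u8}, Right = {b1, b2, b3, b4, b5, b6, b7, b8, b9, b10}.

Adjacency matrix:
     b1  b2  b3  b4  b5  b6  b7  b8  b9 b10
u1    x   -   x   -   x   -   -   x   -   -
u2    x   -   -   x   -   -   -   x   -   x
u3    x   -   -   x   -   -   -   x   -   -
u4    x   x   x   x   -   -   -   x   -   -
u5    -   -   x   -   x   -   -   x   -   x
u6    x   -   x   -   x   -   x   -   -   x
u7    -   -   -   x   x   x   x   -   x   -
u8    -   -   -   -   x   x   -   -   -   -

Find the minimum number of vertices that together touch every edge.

The 8 edges u1–b8, u2–b4, u3–b1, u4–b2, u5–b3, u6–b7, u7–b6, u8–b5 form a matching, so any vertex cover needs at least 8 vertices (one per matched edge).
Conversely {u1, u2, u3, u4, u5, u6, u7, u8} meets every edge and has exactly 8 vertices, so 8 is optimal.

8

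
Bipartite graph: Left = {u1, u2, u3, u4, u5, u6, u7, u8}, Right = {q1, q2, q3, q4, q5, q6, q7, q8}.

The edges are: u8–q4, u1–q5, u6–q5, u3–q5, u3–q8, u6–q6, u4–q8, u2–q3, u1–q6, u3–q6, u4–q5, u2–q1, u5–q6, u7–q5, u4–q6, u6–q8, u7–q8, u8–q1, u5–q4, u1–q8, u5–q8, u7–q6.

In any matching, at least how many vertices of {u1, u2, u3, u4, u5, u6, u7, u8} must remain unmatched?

2

One maximum matching: u1-q6, u2-q3, u3-q5, u4-q8, u5-q4, u8-q1.
The set {u1, u3, u4, u6, u7} has only 3 neighbours ({q5, q6, q8}), so by Hall's theorem at most 6 of the 8 left vertices can be matched.
That matches 6 of the 8, leaving 2 unmatched; no matching can do better.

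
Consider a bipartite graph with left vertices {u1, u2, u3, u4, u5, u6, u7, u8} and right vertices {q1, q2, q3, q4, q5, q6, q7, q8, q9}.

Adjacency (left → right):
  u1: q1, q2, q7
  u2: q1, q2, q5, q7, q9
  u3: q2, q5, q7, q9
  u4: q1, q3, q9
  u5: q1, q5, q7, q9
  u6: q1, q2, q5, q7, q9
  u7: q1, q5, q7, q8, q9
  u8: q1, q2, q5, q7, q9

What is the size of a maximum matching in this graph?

7

A valid assignment of size 7: u1→q2, u2→q7, u3→q5, u4→q3, u5→q1, u6→q9, u7→q8.
The set {u1, u2, u3, u5, u6, u8} has only 5 neighbours ({q1, q2, q5, q7, q9}), so by Hall's theorem at most 7 of the 8 left vertices can be matched.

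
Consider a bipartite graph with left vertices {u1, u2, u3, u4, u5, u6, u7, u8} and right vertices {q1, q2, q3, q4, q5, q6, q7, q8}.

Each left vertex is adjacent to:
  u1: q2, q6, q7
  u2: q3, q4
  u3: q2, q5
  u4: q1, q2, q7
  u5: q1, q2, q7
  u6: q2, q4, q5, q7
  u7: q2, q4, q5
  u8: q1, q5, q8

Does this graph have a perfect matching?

One maximum matching: u1→q6, u2→q3, u3→q5, u4→q1, u5→q7, u6→q4, u7→q2, u8→q8.
All 8 left vertices are covered.

Yes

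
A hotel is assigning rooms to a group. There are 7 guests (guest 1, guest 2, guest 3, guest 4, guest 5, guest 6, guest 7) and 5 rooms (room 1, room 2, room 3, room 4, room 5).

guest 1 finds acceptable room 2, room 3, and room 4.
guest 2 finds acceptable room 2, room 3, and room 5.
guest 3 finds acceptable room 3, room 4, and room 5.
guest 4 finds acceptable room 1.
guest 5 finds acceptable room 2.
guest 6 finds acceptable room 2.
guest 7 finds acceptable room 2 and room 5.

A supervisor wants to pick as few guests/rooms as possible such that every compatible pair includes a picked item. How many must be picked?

5

{guest 4, room 2, room 3, room 4, room 5} is a vertex cover of size 5: every edge has an endpoint in this set.
No smaller cover exists because guest 1–room 4, guest 2–room 5, guest 3–room 3, guest 4–room 1, guest 5–room 2 is a matching of size 5, and a cover must include an endpoint of each of these disjoint edges (König's theorem).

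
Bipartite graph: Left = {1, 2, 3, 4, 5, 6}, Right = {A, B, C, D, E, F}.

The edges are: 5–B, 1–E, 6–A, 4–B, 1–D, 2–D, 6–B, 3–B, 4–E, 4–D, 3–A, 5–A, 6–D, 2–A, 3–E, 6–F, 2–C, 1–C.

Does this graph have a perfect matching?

Yes

A valid assignment of size 6: 1–C, 2–D, 3–A, 4–E, 5–B, 6–F.
All 6 left vertices are covered.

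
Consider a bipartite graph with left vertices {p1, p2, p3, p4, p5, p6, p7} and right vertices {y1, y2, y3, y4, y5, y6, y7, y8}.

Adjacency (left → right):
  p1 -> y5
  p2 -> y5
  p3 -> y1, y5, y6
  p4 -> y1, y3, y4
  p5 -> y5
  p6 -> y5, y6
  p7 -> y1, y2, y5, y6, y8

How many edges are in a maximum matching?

One maximum matching: p1-y5, p3-y1, p4-y3, p6-y6, p7-y2.
The set {p1, p2, p5} has only 1 neighbour ({y5}), so by Hall's theorem at most 5 of the 7 left vertices can be matched.

5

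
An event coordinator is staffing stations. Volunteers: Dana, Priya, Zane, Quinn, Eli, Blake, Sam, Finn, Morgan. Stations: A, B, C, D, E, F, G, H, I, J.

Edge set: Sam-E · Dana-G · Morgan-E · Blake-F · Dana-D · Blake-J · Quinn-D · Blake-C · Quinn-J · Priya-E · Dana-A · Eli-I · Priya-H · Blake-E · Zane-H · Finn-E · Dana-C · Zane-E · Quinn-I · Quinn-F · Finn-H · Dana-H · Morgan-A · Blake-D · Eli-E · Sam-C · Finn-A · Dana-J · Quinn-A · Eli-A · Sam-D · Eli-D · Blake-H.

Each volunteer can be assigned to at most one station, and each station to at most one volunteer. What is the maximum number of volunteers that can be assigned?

One maximum matching: Dana-G, Priya-H, Zane-E, Quinn-J, Eli-I, Blake-F, Sam-C, Finn-A.
The set {Priya, Zane, Finn, Morgan} has only 3 neighbours ({A, E, H}), so by Hall's theorem at most 8 of the 9 volunteers can be matched.

8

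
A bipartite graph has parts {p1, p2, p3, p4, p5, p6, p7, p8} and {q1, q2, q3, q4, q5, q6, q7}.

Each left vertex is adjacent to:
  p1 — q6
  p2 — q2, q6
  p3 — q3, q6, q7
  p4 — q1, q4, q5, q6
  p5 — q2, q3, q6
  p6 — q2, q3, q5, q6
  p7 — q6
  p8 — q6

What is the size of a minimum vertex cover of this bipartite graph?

6

The 6 edges p1–q6, p2–q2, p3–q7, p4–q4, p5–q3, p6–q5 form a matching, so any vertex cover needs at least 6 vertices (one per matched edge).
Conversely {p2, p3, p4, p5, p6, q6} meets every edge and has exactly 6 vertices, so 6 is optimal.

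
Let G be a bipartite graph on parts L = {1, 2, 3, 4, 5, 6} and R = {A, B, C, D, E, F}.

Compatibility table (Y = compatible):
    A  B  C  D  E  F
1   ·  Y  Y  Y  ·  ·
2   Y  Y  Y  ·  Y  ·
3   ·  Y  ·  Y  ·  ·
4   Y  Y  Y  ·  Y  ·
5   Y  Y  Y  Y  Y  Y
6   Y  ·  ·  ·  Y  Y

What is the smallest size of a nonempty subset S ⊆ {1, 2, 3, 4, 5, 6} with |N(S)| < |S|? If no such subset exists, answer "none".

none

A matching saturating every left vertex exists, for instance 1→C, 2→B, 3→D, 4→A, 5→F, 6→E.
By Hall's marriage theorem, this means |N(S)| ≥ |S| for every subset S, so no violating subset exists.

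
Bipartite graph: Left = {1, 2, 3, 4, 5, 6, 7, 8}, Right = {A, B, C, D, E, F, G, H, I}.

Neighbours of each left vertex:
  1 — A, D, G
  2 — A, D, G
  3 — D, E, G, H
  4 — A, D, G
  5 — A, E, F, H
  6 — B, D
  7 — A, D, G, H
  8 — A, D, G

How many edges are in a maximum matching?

A valid assignment of size 7: 1–A, 2–D, 3–E, 4–G, 5–F, 6–B, 7–H.
The set {1, 2, 4, 8} has only 3 neighbours ({A, D, G}), so by Hall's theorem at most 7 of the 8 left vertices can be matched.

7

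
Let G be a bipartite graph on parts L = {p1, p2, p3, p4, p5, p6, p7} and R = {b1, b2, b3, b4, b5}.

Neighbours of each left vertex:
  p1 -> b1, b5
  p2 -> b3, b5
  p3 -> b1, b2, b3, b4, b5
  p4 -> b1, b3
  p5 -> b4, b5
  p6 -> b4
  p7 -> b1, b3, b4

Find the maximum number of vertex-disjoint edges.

5

A valid assignment of size 5: p1→b1, p2→b5, p3→b2, p4→b3, p5→b4.
The set {p1, p2, p4, p5, p6, p7} has only 4 neighbours ({b1, b3, b4, b5}), so by Hall's theorem at most 5 of the 7 left vertices can be matched.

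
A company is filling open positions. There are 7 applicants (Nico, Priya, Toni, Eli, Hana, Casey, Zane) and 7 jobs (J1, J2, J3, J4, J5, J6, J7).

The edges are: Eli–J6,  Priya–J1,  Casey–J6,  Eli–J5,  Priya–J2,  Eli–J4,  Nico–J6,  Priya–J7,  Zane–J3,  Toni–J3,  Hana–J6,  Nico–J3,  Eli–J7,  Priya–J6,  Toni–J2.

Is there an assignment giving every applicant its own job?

The set {Nico, Hana, Casey, Zane} has only 2 neighbours ({J3, J6}), so by Hall's theorem at most 5 of the 7 applicants can be matched.
Hence no matching covers every applicant.

No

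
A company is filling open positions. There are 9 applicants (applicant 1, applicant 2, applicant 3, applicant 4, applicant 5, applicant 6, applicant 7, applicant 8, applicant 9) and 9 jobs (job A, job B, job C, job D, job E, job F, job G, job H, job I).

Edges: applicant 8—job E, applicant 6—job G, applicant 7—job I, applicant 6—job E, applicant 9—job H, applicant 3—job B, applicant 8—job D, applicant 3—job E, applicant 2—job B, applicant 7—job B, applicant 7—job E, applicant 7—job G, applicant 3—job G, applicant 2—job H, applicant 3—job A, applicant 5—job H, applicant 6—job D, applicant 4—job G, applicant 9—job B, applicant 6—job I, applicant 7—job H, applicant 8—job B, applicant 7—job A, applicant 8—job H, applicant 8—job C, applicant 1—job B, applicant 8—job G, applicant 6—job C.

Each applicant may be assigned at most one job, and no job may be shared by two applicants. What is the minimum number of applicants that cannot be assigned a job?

2

One maximum matching: applicant 1–job B, applicant 2–job H, applicant 3–job E, applicant 4–job G, applicant 6–job I, applicant 7–job A, applicant 8–job D.
The set {applicant 1, applicant 2, applicant 5, applicant 9} has only 2 neighbours ({job B, job H}), so by Hall's theorem at most 7 of the 9 applicants can be matched.
That matches 7 of the 9, leaving 2 unmatched; no matching can do better.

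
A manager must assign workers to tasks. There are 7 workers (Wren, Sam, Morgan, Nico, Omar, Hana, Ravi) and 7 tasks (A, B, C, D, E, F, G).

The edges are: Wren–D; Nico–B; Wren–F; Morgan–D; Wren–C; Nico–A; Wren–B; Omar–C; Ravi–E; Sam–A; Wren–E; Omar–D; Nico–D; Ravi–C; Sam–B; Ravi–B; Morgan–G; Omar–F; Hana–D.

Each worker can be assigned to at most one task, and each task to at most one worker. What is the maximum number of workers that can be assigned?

One maximum matching: Wren–F, Sam–A, Morgan–G, Nico–B, Omar–C, Hana–D, Ravi–E.
This saturates every worker, so 7 is the maximum.

7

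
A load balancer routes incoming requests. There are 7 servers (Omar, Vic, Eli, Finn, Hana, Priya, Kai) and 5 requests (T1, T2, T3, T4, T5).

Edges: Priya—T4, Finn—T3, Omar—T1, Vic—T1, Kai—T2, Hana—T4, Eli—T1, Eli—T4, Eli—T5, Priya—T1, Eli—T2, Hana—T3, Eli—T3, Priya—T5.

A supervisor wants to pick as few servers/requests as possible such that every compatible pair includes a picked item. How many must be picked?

A maximum matching has 5 edges (e.g. Omar–T1, Eli–T2, Finn–T3, Hana–T4, Priya–T5).
By König's theorem the minimum vertex cover has the same size. One such cover is {T1, T2, T3, T4, T5}.

5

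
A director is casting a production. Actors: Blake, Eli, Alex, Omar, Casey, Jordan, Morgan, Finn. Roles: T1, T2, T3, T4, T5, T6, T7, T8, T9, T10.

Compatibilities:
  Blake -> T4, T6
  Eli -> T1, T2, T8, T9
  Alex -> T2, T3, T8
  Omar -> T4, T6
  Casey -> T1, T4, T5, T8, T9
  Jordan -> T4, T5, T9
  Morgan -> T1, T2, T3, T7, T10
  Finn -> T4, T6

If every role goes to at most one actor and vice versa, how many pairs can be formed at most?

A valid assignment of size 7: Blake–T4, Eli–T2, Alex–T8, Omar–T6, Casey–T5, Jordan–T9, Morgan–T10.
The set {Blake, Omar, Finn} has only 2 neighbours ({T4, T6}), so by Hall's theorem at most 7 of the 8 actors can be matched.

7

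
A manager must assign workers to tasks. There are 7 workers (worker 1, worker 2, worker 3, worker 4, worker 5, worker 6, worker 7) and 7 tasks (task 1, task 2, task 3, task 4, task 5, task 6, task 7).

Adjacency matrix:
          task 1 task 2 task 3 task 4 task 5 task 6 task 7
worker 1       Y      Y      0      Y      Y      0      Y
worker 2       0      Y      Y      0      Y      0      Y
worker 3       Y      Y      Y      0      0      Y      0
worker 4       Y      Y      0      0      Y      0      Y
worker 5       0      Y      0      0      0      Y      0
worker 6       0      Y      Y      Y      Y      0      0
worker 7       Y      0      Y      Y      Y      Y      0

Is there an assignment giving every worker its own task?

For example, pair worker 1–task 1, worker 2–task 3, worker 3–task 2, worker 4–task 7, worker 5–task 6, worker 6–task 5, worker 7–task 4.
Every worker is matched, so this is a perfect matching.

Yes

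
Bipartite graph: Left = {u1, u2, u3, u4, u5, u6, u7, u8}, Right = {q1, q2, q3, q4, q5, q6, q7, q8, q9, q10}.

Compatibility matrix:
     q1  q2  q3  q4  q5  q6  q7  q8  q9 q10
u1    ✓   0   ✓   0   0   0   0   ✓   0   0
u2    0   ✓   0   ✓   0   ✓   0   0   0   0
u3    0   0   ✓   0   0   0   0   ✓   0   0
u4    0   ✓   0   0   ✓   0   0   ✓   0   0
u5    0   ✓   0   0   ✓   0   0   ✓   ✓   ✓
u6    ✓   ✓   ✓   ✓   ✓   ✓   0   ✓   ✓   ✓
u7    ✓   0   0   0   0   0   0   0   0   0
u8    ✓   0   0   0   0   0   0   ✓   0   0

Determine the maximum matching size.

7

One maximum matching: u1→q8, u2→q6, u3→q3, u4→q2, u5→q9, u6→q4, u7→q1.
The set {u1, u3, u7, u8} has only 3 neighbours ({q1, q3, q8}), so by Hall's theorem at most 7 of the 8 left vertices can be matched.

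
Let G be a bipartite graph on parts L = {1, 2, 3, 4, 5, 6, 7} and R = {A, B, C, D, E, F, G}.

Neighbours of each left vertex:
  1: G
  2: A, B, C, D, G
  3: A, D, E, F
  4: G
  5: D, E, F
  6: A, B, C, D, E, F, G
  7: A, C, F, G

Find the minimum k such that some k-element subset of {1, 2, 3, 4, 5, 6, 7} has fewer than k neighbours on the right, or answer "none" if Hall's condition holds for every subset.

2

Take S = {1, 4}. Its neighbourhood is {G}, so |N(S)| = 1 < |S| = 2.
No single vertex violates Hall's condition since each has at least one neighbour, so 2 is the minimum.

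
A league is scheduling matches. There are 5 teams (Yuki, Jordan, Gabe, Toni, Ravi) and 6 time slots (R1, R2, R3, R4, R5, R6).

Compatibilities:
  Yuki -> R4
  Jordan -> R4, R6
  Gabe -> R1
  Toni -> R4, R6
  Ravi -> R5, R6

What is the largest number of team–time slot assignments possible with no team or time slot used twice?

One maximum matching: Yuki-R4, Jordan-R6, Gabe-R1, Ravi-R5.
The set {Yuki, Jordan, Toni} has only 2 neighbours ({R4, R6}), so by Hall's theorem at most 4 of the 5 teams can be matched.

4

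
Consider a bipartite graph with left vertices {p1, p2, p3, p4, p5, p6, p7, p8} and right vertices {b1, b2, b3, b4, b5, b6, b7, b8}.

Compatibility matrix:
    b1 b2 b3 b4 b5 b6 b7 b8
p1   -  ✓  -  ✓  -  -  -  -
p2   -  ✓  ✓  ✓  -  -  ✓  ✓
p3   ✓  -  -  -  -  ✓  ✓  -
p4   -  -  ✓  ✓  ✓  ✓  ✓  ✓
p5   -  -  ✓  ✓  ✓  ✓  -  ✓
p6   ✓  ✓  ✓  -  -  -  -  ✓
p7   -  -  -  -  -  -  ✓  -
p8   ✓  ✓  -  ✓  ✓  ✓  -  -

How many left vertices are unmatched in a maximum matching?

0

A valid assignment of size 8: p1→b2, p2→b4, p3→b6, p4→b5, p5→b8, p6→b3, p7→b7, p8→b1.
This saturates every left vertex, so 8 is the maximum.
That matches 8 of the 8, leaving 0 unmatched; no matching can do better.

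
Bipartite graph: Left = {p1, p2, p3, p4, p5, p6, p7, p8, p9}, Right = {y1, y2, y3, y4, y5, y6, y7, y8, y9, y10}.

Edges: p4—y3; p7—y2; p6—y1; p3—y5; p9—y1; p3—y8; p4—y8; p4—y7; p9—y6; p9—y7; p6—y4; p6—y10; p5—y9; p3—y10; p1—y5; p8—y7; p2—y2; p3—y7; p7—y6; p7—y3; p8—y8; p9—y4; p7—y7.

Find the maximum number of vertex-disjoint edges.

9

One maximum matching: p1-y5, p2-y2, p3-y10, p4-y3, p5-y9, p6-y1, p7-y6, p8-y8, p9-y7.
This saturates every left vertex, so 9 is the maximum.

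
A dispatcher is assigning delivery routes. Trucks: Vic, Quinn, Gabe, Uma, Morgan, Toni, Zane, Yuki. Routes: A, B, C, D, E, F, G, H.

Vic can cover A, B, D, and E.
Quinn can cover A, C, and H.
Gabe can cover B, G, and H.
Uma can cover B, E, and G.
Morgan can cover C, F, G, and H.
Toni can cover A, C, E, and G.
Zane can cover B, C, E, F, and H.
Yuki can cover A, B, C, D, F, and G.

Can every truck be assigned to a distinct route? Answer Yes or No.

A valid assignment of size 8: Vic-D, Quinn-C, Gabe-H, Uma-B, Morgan-F, Toni-A, Zane-E, Yuki-G.
All 8 trucks are covered.

Yes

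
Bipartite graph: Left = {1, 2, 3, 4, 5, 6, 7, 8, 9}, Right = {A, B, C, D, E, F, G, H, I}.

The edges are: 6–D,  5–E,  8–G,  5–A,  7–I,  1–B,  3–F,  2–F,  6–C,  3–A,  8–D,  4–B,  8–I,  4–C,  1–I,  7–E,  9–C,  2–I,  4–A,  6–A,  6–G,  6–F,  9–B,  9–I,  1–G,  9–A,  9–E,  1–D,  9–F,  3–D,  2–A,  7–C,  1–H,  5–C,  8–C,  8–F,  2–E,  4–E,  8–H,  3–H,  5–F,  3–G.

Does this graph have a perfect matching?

One maximum matching: 1→D, 2→I, 3→F, 4→B, 5→E, 6→G, 7→C, 8→H, 9→A.
Every left vertex is matched, so this is a perfect matching.

Yes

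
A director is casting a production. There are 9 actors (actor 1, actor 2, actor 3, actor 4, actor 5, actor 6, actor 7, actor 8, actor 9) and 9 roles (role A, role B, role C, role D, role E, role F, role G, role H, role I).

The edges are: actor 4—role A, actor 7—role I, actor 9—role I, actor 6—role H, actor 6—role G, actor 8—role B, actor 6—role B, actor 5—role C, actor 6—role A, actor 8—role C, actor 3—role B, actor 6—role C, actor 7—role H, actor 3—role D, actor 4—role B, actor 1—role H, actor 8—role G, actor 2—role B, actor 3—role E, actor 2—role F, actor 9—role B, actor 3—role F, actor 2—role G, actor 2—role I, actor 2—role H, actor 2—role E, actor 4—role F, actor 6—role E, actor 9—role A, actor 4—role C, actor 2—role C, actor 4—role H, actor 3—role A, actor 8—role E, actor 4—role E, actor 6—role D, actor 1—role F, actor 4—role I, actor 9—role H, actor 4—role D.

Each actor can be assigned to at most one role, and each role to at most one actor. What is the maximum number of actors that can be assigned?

9

One maximum matching: actor 1–role H, actor 2–role G, actor 3–role D, actor 4–role F, actor 5–role C, actor 6–role A, actor 7–role I, actor 8–role E, actor 9–role B.
This saturates every actor, so 9 is the maximum.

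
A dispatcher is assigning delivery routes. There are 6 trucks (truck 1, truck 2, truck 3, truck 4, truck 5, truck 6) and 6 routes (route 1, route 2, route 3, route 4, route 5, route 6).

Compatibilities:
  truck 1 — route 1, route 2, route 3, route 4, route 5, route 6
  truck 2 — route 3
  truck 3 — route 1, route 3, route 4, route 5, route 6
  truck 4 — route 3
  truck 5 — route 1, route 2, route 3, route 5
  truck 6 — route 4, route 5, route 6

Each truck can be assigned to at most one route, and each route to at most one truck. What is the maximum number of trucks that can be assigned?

5

A valid assignment of size 5: truck 1→route 4, truck 2→route 3, truck 3→route 1, truck 5→route 2, truck 6→route 6.
The set {truck 2, truck 4} has only 1 neighbour ({route 3}), so by Hall's theorem at most 5 of the 6 trucks can be matched.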